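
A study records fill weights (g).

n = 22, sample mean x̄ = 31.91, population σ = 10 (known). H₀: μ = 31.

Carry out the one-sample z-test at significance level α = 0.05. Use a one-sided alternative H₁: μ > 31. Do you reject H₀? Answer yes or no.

SE = σ/√n = 10/√22 = 2.1320
z = (x̄−μ₀)/SE = (31.91−31)/2.1320 = 0.4268
p-value (one-sided, H₁ greater) = 0.33475
At α=0.05: p ≥ α → fail to reject H₀

reject H₀: no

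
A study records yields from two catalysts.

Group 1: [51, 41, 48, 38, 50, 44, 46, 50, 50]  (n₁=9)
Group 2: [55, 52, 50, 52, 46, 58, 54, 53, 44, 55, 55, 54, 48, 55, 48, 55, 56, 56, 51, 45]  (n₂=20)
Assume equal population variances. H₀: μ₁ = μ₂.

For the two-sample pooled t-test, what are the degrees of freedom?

degrees of freedom = 27

df = n₁ + n₂ − 2 = 9 + 20 − 2 = 27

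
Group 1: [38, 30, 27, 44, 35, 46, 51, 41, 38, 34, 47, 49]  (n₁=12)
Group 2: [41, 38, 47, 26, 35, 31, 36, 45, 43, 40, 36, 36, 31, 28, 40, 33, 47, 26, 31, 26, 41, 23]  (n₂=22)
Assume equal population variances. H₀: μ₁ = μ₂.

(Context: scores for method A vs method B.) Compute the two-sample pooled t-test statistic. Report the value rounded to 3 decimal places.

x̄₁=40.000, s₁=7.640, n₁=12
x̄₂=35.455, s₂=7.136, n₂=22
s_p² = [11·7.640² + 21·7.136²]/32 = 53.4830
SE = √(s_p²·(1/12+1/22)) = 2.6245
t = (40.000−35.455)/2.6245 = 1.7319
df = 32

test statistic = 1.732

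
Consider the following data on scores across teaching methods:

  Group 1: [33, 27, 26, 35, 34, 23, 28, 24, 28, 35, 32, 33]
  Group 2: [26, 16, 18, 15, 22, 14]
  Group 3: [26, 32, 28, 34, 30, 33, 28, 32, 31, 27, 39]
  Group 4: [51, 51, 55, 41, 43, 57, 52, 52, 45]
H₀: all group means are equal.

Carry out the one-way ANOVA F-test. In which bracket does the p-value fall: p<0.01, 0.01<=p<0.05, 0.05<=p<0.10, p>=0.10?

p-value bracket: p<0.01

Group means [29.83, 18.50, 30.91, 49.67], grand mean 33.053
SSB = Σnᵢ(x̄ᵢ−x̄)² = 3929.819; SSW = ΣΣ(x−x̄ᵢ)² = 690.076
MSB = 3929.819/3 = 1309.9397; MSW = 690.076/34 = 20.2963
F = MSB/MSW = 64.5407
df = (3, 34)
p-value (upper-tail) = 0.00000
→ bracket: p<0.01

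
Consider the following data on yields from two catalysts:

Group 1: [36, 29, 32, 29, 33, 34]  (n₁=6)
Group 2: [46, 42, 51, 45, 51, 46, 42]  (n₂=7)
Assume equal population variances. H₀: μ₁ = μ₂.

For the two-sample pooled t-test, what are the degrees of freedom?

degrees of freedom = 11

df = n₁ + n₂ − 2 = 6 + 7 − 2 = 11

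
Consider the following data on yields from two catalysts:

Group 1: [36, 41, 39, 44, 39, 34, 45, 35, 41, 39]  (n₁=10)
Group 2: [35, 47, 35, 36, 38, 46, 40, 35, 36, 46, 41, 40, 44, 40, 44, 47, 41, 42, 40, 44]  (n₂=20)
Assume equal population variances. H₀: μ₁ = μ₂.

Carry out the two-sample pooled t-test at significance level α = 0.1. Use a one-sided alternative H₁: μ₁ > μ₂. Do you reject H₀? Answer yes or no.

reject H₀: no

x̄₁=39.300, s₁=3.622, n₁=10
x̄₂=40.850, s₂=4.107, n₂=20
s_p² = [9·3.622² + 19·4.107²]/28 = 15.6661
SE = √(s_p²·(1/10+1/20)) = 1.5329
t = (39.300−40.850)/1.5329 = -1.0111
df = 28
p-value (one-sided, H₁ greater) = 0.83969
At α=0.1: p ≥ α → fail to reject H₀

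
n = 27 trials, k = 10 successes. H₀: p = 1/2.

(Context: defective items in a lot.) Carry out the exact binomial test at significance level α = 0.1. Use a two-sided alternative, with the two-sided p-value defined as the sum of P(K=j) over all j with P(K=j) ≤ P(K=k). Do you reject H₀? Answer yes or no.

reject H₀: no

Exact binomial: n=27, k=10, p₀=1/2=0.5000
P(X=j) = C(n,j)·p₀^j·(1−p₀)^(n−j); p = Σ P(X=j) over j with P(X=j) ≤ P(X=10)
p-value (two-sided) = 0.24779
At α=0.1: p ≥ α → fail to reject H₀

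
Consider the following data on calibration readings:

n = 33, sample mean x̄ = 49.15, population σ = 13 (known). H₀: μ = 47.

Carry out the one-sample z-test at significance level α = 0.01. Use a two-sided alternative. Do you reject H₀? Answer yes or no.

SE = σ/√n = 13/√33 = 2.2630
z = (x̄−μ₀)/SE = (49.15−47)/2.2630 = 0.9501
p-value (two-sided) = 0.34208
At α=0.01: p ≥ α → fail to reject H₀

reject H₀: no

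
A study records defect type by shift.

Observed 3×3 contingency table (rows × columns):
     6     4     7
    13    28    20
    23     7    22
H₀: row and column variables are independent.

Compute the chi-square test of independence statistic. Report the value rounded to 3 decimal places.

test statistic = 15.476

Row totals [17, 61, 52], col totals [42, 39, 49], n=130
χ² = (6−5.49)²/5.49 + (4−5.10)²/5.10 + (7−6.41)²/6.41 + (13−19.71)²/19.71 + (28−18.30)²/18.30 + (20−22.99)²/22.99 + (23−16.80)²/16.80 + (7−15.60)²/15.60 + (22−19.60)²/19.60 = 15.4759
df = 4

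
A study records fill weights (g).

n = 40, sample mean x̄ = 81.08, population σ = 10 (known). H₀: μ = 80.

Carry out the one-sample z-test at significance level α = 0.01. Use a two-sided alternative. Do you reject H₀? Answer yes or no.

reject H₀: no

SE = σ/√n = 10/√40 = 1.5811
z = (x̄−μ₀)/SE = (81.08−80)/1.5811 = 0.6831
p-value (two-sided) = 0.49457
At α=0.01: p ≥ α → fail to reject H₀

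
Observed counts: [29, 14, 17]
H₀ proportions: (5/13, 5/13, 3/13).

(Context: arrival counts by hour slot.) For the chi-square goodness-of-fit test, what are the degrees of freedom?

df = k − 1 = 3 − 1 = 2

degrees of freedom = 2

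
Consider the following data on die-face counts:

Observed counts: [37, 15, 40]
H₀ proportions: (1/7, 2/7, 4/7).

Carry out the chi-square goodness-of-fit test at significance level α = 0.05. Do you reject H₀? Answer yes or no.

n = 92; E_i = n·p_i = [13.14, 26.29, 52.57]
χ² = (37−13.14)²/13.14 + (15−26.29)²/26.29 + (40−52.57)²/52.57 = 51.1576
df = 2
p-value (upper-tail) = 0.00000
At α=0.05: p < α → reject H₀

reject H₀: yes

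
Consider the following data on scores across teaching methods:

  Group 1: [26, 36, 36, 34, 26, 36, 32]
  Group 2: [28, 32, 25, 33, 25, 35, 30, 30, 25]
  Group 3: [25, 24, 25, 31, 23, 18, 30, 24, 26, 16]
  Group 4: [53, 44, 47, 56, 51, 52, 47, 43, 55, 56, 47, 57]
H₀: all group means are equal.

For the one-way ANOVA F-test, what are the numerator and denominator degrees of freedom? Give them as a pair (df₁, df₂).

k = 4 groups, N = 38 total
df = (k−1, N−k) = (4−1, 38−4) = (3, 34)

degrees of freedom = [3, 34]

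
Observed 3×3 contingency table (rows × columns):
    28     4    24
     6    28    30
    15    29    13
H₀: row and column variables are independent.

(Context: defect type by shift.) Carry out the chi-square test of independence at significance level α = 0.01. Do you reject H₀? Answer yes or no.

Row totals [56, 64, 57], col totals [49, 61, 67], n=177
χ² = (28−15.50)²/15.50 + (4−19.30)²/19.30 + (24−21.20)²/21.20 + (6−17.72)²/17.72 + (28−22.06)²/22.06 + (30−24.23)²/24.23 + (15−15.78)²/15.78 + (29−19.64)²/19.64 + (13−21.58)²/21.58 = 41.2038
df = 4
p-value (upper-tail) = 0.00000
At α=0.01: p < α → reject H₀

reject H₀: yes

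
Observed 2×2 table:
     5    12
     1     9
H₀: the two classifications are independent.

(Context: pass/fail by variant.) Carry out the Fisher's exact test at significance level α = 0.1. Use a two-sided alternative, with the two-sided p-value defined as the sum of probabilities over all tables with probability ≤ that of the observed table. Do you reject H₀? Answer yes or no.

Margins: r₁=17, r₂=10, c₁=6, c₂=21, n=27
p_obs = C(17,5)·C(10,1)/C(27,6); sum pmf over tables with pmf ≤ p_obs
p-value (two-sided) = 0.36252
At α=0.1: p ≥ α → fail to reject H₀

reject H₀: no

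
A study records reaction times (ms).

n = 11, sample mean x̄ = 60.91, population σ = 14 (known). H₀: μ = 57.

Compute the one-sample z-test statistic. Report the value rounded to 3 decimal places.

SE = σ/√n = 14/√11 = 4.2212
z = (x̄−μ₀)/SE = (60.91−57)/4.2212 = 0.9263

test statistic = 0.926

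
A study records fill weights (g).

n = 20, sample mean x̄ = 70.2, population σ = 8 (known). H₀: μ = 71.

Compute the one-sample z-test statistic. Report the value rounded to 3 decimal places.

test statistic = -0.447

SE = σ/√n = 8/√20 = 1.7889
z = (x̄−μ₀)/SE = (70.2−71)/1.7889 = -0.4472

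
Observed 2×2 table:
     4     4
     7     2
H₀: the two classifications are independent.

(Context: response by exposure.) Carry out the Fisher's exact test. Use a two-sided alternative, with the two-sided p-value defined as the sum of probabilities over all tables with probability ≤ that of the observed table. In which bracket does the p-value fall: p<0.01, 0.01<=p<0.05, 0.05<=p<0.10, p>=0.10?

Margins: r₁=8, r₂=9, c₁=11, c₂=6, n=17
p_obs = C(8,4)·C(9,7)/C(17,11); sum pmf over tables with pmf ≤ p_obs
p-value (two-sided) = 0.33484
→ bracket: p>=0.10

p-value bracket: p>=0.10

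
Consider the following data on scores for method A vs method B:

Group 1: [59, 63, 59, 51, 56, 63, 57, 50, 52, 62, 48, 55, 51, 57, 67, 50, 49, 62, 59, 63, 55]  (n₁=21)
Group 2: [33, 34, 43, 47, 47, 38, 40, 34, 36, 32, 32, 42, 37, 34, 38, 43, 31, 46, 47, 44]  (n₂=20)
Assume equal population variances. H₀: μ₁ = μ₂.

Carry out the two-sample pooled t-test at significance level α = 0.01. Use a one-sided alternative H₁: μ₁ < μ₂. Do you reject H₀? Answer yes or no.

reject H₀: no

x̄₁=56.571, s₁=5.546, n₁=21
x̄₂=38.900, s₂=5.600, n₂=20
s_p² = [20·5.546² + 19·5.600²]/39 = 31.0498
SE = √(s_p²·(1/21+1/20)) = 1.7410
t = (56.571−38.900)/1.7410 = 10.1502
df = 39
p-value (one-sided, H₁ less) = 1.00000
At α=0.01: p ≥ α → fail to reject H₀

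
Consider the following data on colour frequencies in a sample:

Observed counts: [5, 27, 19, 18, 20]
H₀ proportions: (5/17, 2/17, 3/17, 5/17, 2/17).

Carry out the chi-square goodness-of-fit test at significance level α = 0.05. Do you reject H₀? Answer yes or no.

n = 89; E_i = n·p_i = [26.18, 10.47, 15.71, 26.18, 10.47]
χ² = (5−26.18)²/26.18 + (27−10.47)²/10.47 + (19−15.71)²/15.71 + (18−26.18)²/26.18 + (20−10.47)²/10.47 = 55.1434
df = 4
p-value (upper-tail) = 0.00000
At α=0.05: p < α → reject H₀

reject H₀: yes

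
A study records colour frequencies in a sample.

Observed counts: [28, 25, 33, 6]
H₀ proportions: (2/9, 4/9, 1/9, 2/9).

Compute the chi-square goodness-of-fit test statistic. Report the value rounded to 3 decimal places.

n = 92; E_i = n·p_i = [20.44, 40.89, 10.22, 20.44]
χ² = (28−20.44)²/20.44 + (25−40.89)²/40.89 + (33−10.22)²/10.22 + (6−20.44)²/20.44 = 69.9266
df = 3

test statistic = 69.927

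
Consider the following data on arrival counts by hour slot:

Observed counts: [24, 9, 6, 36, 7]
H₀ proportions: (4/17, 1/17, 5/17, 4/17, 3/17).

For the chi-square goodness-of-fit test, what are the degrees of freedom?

degrees of freedom = 4

df = k − 1 = 5 − 1 = 4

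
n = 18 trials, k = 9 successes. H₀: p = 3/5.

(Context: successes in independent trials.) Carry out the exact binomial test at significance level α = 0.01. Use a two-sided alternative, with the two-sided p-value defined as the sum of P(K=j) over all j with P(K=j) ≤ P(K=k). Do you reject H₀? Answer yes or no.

Exact binomial: n=18, k=9, p₀=3/5=0.6000
P(X=j) = C(n,j)·p₀^j·(1−p₀)^(n−j); p = Σ P(X=j) over j with P(X=j) ≤ P(X=9)
p-value (two-sided) = 0.47192
At α=0.01: p ≥ α → fail to reject H₀

reject H₀: no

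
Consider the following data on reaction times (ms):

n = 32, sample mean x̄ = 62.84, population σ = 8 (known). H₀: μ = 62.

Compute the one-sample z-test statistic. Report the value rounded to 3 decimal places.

SE = σ/√n = 8/√32 = 1.4142
z = (x̄−μ₀)/SE = (62.84−62)/1.4142 = 0.5940

test statistic = 0.594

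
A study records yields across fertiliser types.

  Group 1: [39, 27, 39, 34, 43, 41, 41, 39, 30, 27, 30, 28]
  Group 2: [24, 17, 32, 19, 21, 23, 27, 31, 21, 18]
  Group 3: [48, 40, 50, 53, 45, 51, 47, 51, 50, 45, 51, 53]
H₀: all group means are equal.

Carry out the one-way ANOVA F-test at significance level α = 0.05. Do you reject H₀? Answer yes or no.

Group means [34.83, 23.30, 48.67], grand mean 36.324
SSB = Σnᵢ(x̄ᵢ−x̄)² = 3551.008; SSW = ΣΣ(x−x̄ᵢ)² = 820.433
MSB = 3551.008/2 = 1775.5039; MSW = 820.433/31 = 26.4656
F = MSB/MSW = 67.0873
df = (2, 31)
p-value (upper-tail) = 0.00000
At α=0.05: p < α → reject H₀

reject H₀: yes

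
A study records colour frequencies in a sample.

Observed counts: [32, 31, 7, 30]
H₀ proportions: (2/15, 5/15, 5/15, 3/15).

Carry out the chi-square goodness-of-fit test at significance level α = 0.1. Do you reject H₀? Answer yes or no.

n = 100; E_i = n·p_i = [13.33, 33.33, 33.33, 20.00]
χ² = (32−13.33)²/13.33 + (31−33.33)²/33.33 + (7−33.33)²/33.33 + (30−20.00)²/20.00 = 52.1000
df = 3
p-value (upper-tail) = 0.00000
At α=0.1: p < α → reject H₀

reject H₀: yes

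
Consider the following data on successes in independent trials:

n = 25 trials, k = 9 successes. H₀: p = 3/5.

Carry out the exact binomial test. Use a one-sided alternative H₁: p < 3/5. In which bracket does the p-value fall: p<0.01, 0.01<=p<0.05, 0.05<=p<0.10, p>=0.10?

Exact binomial: n=25, k=9, p₀=3/5=0.6000
P(X≤9) from Σ C(n,i)·p₀^i·(1−p₀)^(n−i)
p-value (one-sided, H₁ less) = 0.01317
→ bracket: 0.01<=p<0.05

p-value bracket: 0.01<=p<0.05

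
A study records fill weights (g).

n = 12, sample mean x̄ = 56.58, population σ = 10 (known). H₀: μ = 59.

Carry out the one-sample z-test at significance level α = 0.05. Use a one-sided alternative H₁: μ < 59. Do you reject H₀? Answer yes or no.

reject H₀: no

SE = σ/√n = 10/√12 = 2.8868
z = (x̄−μ₀)/SE = (56.58−59)/2.8868 = -0.8383
p-value (one-sided, H₁ less) = 0.20093
At α=0.05: p ≥ α → fail to reject H₀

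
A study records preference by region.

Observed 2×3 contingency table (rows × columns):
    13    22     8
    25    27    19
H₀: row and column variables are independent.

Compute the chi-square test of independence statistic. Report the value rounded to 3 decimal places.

Row totals [43, 71], col totals [38, 49, 27], n=114
χ² = (13−14.33)²/14.33 + (22−18.48)²/18.48 + (8−10.18)²/10.18 + (25−23.67)²/23.67 + (27−30.52)²/30.52 + (19−16.82)²/16.82 = 2.0262
df = 2

test statistic = 2.026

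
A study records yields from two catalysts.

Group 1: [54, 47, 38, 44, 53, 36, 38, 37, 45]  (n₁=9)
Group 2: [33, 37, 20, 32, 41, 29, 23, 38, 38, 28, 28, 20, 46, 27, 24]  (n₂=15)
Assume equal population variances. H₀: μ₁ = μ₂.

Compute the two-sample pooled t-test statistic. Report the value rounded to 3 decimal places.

test statistic = 4.002

x̄₁=43.556, s₁=6.839, n₁=9
x̄₂=30.933, s₂=7.824, n₂=15
s_p² = [8·6.839² + 14·7.824²]/22 = 55.9616
SE = √(s_p²·(1/9+1/15)) = 3.1542
t = (43.556−30.933)/3.1542 = 4.0018
df = 22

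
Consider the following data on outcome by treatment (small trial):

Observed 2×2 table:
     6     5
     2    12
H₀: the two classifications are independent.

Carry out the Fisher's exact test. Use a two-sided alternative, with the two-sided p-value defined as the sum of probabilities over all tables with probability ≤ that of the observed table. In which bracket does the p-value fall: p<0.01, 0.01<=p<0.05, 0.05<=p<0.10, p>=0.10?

p-value bracket: 0.05<=p<0.10

Margins: r₁=11, r₂=14, c₁=8, c₂=17, n=25
p_obs = C(11,6)·C(14,2)/C(25,8); sum pmf over tables with pmf ≤ p_obs
p-value (two-sided) = 0.08098
→ bracket: 0.05<=p<0.10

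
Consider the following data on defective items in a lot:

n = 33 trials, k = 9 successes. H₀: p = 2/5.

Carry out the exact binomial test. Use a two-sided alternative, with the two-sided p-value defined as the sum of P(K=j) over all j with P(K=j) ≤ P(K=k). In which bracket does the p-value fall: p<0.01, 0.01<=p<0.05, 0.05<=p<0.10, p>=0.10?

Exact binomial: n=33, k=9, p₀=2/5=0.4000
P(X=j) = C(n,j)·p₀^j·(1−p₀)^(n−j); p = Σ P(X=j) over j with P(X=j) ≤ P(X=9)
p-value (two-sided) = 0.15687
→ bracket: p>=0.10

p-value bracket: p>=0.10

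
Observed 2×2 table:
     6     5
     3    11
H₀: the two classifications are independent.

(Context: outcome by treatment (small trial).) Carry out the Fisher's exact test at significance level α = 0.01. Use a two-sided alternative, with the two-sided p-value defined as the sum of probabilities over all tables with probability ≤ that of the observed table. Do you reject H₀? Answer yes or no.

reject H₀: no

Margins: r₁=11, r₂=14, c₁=9, c₂=16, n=25
p_obs = C(11,6)·C(14,3)/C(25,9); sum pmf over tables with pmf ≤ p_obs
p-value (two-sided) = 0.11532
At α=0.01: p ≥ α → fail to reject H₀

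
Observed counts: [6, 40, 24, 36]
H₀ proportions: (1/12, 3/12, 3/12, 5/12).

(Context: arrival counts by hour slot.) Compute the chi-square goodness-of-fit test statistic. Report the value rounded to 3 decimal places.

test statistic = 9.532

n = 106; E_i = n·p_i = [8.83, 26.50, 26.50, 44.17]
χ² = (6−8.83)²/8.83 + (40−26.50)²/26.50 + (24−26.50)²/26.50 + (36−44.17)²/44.17 = 9.5321
df = 3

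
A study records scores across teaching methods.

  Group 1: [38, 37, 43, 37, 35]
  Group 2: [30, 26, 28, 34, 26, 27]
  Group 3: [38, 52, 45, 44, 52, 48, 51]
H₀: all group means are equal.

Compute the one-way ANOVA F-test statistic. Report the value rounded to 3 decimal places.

Group means [38.00, 28.50, 47.14], grand mean 38.389
SSB = Σnᵢ(x̄ᵢ−x̄)² = 1123.921; SSW = ΣΣ(x−x̄ᵢ)² = 244.357
MSB = 1123.921/2 = 561.9603; MSW = 244.357/15 = 16.2905
F = MSB/MSW = 34.4962
df = (2, 15)

test statistic = 34.496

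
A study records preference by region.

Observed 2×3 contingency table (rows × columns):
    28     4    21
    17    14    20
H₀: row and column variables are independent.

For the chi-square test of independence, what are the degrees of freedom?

degrees of freedom = 2

df = (r−1)(c−1) = (2−1)·(3−1) = 2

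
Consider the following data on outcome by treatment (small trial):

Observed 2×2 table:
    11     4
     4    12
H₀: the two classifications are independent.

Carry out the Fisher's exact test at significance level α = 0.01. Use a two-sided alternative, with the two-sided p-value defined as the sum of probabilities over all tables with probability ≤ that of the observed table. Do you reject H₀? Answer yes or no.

Margins: r₁=15, r₂=16, c₁=15, c₂=16, n=31
p_obs = C(15,11)·C(16,4)/C(31,15); sum pmf over tables with pmf ≤ p_obs
p-value (two-sided) = 0.01211
At α=0.01: p ≥ α → fail to reject H₀

reject H₀: no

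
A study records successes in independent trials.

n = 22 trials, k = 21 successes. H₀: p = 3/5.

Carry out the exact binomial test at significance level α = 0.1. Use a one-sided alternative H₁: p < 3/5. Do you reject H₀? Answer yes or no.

reject H₀: no

Exact binomial: n=22, k=21, p₀=3/5=0.6000
P(X≤21) from Σ C(n,i)·p₀^i·(1−p₀)^(n−i)
p-value (one-sided, H₁ less) = 0.99999
At α=0.1: p ≥ α → fail to reject H₀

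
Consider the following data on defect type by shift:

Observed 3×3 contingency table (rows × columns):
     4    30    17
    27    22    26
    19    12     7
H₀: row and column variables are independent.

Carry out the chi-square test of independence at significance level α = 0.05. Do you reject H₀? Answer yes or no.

Row totals [51, 75, 38], col totals [50, 64, 50], n=164
χ² = (4−15.55)²/15.55 + (30−19.90)²/19.90 + (17−15.55)²/15.55 + (27−22.87)²/22.87 + (22−29.27)²/29.27 + (26−22.87)²/22.87 + (19−11.59)²/11.59 + (12−14.83)²/14.83 + (7−11.59)²/11.59 = 23.9183
df = 4
p-value (upper-tail) = 0.00008
At α=0.05: p < α → reject H₀

reject H₀: yes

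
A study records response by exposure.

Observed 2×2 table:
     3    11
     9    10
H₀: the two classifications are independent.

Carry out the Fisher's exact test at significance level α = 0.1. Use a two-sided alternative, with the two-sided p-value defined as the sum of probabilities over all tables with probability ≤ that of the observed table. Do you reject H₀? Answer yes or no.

reject H₀: no

Margins: r₁=14, r₂=19, c₁=12, c₂=21, n=33
p_obs = C(14,3)·C(19,9)/C(33,12); sum pmf over tables with pmf ≤ p_obs
p-value (two-sided) = 0.16036
At α=0.1: p ≥ α → fail to reject H₀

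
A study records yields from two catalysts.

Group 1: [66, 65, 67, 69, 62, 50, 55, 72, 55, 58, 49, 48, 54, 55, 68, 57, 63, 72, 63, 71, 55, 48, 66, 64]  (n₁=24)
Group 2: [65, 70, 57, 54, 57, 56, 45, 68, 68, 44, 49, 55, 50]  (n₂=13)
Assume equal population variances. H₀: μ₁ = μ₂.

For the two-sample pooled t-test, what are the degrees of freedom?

degrees of freedom = 35

df = n₁ + n₂ − 2 = 24 + 13 − 2 = 35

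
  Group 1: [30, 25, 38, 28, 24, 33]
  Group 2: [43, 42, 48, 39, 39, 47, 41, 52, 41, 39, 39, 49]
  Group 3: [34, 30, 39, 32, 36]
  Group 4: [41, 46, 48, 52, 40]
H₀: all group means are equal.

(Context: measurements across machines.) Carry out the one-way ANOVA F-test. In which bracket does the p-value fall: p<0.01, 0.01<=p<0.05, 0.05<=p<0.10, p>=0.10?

Group means [29.67, 43.25, 34.20, 45.40], grand mean 39.107
SSB = Σnᵢ(x̄ᵢ−x̄)² = 1059.095; SSW = ΣΣ(x−x̄ᵢ)² = 515.583
MSB = 1059.095/3 = 353.0317; MSW = 515.583/24 = 21.4826
F = MSB/MSW = 16.4334
df = (3, 24)
p-value (upper-tail) = 0.00001
→ bracket: p<0.01

p-value bracket: p<0.01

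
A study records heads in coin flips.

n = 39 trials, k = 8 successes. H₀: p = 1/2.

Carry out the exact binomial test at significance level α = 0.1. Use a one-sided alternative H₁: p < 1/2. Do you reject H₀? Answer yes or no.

Exact binomial: n=39, k=8, p₀=1/2=0.5000
P(X≤8) from Σ C(n,i)·p₀^i·(1−p₀)^(n−i)
p-value (one-sided, H₁ less) = 0.00015
At α=0.1: p < α → reject H₀

reject H₀: yes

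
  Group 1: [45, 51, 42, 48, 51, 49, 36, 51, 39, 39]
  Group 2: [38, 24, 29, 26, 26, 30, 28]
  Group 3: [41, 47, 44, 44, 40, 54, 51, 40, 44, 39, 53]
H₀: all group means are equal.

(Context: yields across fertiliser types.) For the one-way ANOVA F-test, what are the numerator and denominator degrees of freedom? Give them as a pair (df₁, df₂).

degrees of freedom = [2, 25]

k = 3 groups, N = 28 total
df = (k−1, N−k) = (3−1, 28−3) = (2, 25)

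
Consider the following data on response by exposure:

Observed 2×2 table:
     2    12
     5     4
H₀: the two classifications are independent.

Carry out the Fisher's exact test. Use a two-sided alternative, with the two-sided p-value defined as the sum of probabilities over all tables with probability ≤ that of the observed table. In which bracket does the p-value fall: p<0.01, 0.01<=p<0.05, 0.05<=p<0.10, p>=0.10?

Margins: r₁=14, r₂=9, c₁=7, c₂=16, n=23
p_obs = C(14,2)·C(9,5)/C(23,7); sum pmf over tables with pmf ≤ p_obs
p-value (two-sided) = 0.06571
→ bracket: 0.05<=p<0.10

p-value bracket: 0.05<=p<0.10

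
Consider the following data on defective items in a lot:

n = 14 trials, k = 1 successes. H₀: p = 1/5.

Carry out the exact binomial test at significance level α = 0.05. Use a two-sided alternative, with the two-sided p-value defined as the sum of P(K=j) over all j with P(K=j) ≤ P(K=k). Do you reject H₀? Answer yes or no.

Exact binomial: n=14, k=1, p₀=1/5=0.2000
P(X=j) = C(n,j)·p₀^j·(1−p₀)^(n−j); p = Σ P(X=j) over j with P(X=j) ≤ P(X=1)
p-value (two-sided) = 0.32775
At α=0.05: p ≥ α → fail to reject H₀

reject H₀: no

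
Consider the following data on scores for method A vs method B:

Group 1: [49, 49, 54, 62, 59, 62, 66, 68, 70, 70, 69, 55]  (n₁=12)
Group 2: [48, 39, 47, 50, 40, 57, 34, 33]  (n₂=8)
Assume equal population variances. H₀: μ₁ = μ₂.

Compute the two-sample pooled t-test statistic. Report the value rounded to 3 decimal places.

test statistic = 4.780

x̄₁=61.083, s₁=7.856, n₁=12
x̄₂=43.500, s₂=8.367, n₂=8
s_p² = [11·7.856² + 7·8.367²]/18 = 64.9398
SE = √(s_p²·(1/12+1/8)) = 3.6782
t = (61.083−43.500)/3.6782 = 4.7804
df = 18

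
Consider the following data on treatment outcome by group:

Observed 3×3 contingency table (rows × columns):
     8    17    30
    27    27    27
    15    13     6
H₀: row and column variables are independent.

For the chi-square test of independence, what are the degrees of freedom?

df = (r−1)(c−1) = (3−1)·(3−1) = 4

degrees of freedom = 4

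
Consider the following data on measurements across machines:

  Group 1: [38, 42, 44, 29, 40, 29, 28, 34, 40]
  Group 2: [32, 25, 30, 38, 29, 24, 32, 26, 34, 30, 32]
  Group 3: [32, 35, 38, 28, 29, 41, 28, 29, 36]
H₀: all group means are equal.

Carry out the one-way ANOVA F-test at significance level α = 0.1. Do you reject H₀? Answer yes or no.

reject H₀: yes

Group means [36.00, 30.18, 32.89], grand mean 32.828
SSB = Σnᵢ(x̄ᵢ−x̄)² = 167.613; SSW = ΣΣ(x−x̄ᵢ)² = 656.525
MSB = 167.613/2 = 83.8063; MSW = 656.525/26 = 25.2510
F = MSB/MSW = 3.3189
df = (2, 26)
p-value (upper-tail) = 0.05203
At α=0.1: p < α → reject H₀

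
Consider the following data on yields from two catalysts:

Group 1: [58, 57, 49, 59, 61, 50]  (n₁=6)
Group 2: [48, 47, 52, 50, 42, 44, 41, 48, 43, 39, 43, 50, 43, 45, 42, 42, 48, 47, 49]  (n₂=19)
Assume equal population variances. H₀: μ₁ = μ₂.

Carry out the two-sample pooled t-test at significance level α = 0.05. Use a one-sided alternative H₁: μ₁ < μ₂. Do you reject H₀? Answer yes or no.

reject H₀: no

x̄₁=55.667, s₁=4.967, n₁=6
x̄₂=45.421, s₂=3.641, n₂=19
s_p² = [5·4.967² + 18·3.641²]/23 = 15.7376
SE = √(s_p²·(1/6+1/19)) = 1.8577
t = (55.667−45.421)/1.8577 = 5.5151
df = 23
p-value (one-sided, H₁ less) = 0.99999
At α=0.05: p ≥ α → fail to reject H₀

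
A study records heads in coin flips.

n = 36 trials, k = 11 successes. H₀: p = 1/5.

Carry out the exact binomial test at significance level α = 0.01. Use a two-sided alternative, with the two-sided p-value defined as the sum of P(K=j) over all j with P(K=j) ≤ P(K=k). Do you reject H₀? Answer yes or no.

reject H₀: no

Exact binomial: n=36, k=11, p₀=1/5=0.2000
P(X=j) = C(n,j)·p₀^j·(1−p₀)^(n−j); p = Σ P(X=j) over j with P(X=j) ≤ P(X=11)
p-value (two-sided) = 0.14114
At α=0.01: p ≥ α → fail to reject H₀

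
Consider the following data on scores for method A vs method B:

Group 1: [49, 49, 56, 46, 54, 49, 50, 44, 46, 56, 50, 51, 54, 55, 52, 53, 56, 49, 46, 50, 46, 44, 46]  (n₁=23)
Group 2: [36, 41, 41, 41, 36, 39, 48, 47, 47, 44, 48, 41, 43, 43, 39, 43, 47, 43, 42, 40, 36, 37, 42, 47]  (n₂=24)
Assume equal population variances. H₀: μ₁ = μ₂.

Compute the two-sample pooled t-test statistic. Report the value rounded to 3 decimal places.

x̄₁=50.043, s₁=3.902, n₁=23
x̄₂=42.125, s₂=3.837, n₂=24
s_p² = [22·3.902² + 23·3.837²]/45 = 14.9685
SE = √(s_p²·(1/23+1/24)) = 1.1289
t = (50.043−42.125)/1.1289 = 7.0141
df = 45

test statistic = 7.014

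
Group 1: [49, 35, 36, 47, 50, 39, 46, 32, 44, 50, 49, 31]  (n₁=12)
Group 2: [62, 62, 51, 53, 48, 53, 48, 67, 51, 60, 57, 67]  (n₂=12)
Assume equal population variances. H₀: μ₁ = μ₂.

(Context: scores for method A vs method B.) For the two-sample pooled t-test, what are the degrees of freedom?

df = n₁ + n₂ − 2 = 12 + 12 − 2 = 22

degrees of freedom = 22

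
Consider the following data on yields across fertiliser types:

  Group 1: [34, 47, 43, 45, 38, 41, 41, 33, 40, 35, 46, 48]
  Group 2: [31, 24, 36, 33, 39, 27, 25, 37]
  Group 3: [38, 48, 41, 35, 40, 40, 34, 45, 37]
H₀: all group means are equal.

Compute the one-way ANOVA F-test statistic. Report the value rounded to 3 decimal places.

test statistic = 8.950

Group means [40.92, 31.50, 39.78], grand mean 37.966
SSB = Σnᵢ(x̄ᵢ−x̄)² = 468.493; SSW = ΣΣ(x−x̄ᵢ)² = 680.472
MSB = 468.493/2 = 234.2466; MSW = 680.472/26 = 26.1720
F = MSB/MSW = 8.9503
df = (2, 26)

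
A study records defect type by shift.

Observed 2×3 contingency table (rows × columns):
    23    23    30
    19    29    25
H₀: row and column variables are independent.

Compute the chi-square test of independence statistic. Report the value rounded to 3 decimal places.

Row totals [76, 73], col totals [42, 52, 55], n=149
χ² = (23−21.42)²/21.42 + (23−26.52)²/26.52 + (30−28.05)²/28.05 + (19−20.58)²/20.58 + (29−25.48)²/25.48 + (25−26.95)²/26.95 = 1.4680
df = 2

test statistic = 1.468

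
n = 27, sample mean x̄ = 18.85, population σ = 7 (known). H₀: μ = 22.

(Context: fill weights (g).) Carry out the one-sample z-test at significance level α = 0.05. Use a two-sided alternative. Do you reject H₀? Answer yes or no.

reject H₀: yes

SE = σ/√n = 7/√27 = 1.3472
z = (x̄−μ₀)/SE = (18.85−22)/1.3472 = -2.3383
p-value (two-sided) = 0.01937
At α=0.05: p < α → reject H₀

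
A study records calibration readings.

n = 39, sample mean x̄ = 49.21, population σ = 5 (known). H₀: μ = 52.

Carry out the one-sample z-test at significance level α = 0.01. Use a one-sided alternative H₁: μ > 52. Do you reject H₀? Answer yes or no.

reject H₀: no

SE = σ/√n = 5/√39 = 0.8006
z = (x̄−μ₀)/SE = (49.21−52)/0.8006 = -3.4847
p-value (one-sided, H₁ greater) = 0.99975
At α=0.01: p ≥ α → fail to reject H₀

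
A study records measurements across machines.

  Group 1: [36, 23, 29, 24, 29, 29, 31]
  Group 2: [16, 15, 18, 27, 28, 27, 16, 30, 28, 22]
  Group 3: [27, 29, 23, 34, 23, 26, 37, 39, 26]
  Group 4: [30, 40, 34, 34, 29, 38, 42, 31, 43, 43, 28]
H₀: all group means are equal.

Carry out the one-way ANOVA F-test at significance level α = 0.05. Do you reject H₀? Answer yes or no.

Group means [28.71, 22.70, 29.33, 35.64], grand mean 29.297
SSB = Σnᵢ(x̄ᵢ−x̄)² = 879.656; SSW = ΣΣ(x−x̄ᵢ)² = 1048.074
MSB = 879.656/3 = 293.2186; MSW = 1048.074/33 = 31.7598
F = MSB/MSW = 9.2324
df = (3, 33)
p-value (upper-tail) = 0.00014
At α=0.05: p < α → reject H₀

reject H₀: yes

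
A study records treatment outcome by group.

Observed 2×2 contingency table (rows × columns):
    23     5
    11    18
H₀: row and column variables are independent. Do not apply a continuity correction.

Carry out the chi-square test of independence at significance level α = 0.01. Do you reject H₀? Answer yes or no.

Row totals [28, 29], col totals [34, 23], n=57
χ² = (23−16.70)²/16.70 + (5−11.30)²/11.30 + (11−17.30)²/17.30 + (18−11.70)²/11.70 = 11.5691
df = 1
p-value (upper-tail) = 0.00067
At α=0.01: p < α → reject H₀

reject H₀: yes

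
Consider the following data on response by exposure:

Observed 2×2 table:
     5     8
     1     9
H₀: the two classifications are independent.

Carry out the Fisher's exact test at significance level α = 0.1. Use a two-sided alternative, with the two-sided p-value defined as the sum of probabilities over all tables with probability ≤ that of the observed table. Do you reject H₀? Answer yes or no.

Margins: r₁=13, r₂=10, c₁=6, c₂=17, n=23
p_obs = C(13,5)·C(10,1)/C(23,6); sum pmf over tables with pmf ≤ p_obs
p-value (two-sided) = 0.17902
At α=0.1: p ≥ α → fail to reject H₀

reject H₀: no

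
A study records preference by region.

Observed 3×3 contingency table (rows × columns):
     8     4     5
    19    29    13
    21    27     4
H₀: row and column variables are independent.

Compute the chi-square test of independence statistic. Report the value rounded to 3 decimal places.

test statistic = 8.358

Row totals [17, 61, 52], col totals [48, 60, 22], n=130
χ² = (8−6.28)²/6.28 + (4−7.85)²/7.85 + (5−2.88)²/2.88 + (19−22.52)²/22.52 + (29−28.15)²/28.15 + (13−10.32)²/10.32 + (21−19.20)²/19.20 + (27−24.00)²/24.00 + (4−8.80)²/8.80 = 8.3577
df = 4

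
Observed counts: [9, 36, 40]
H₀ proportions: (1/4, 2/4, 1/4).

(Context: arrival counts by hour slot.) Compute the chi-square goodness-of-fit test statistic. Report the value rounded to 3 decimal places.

n = 85; E_i = n·p_i = [21.25, 42.50, 21.25]
χ² = (9−21.25)²/21.25 + (36−42.50)²/42.50 + (40−21.25)²/21.25 = 24.6000
df = 2

test statistic = 24.600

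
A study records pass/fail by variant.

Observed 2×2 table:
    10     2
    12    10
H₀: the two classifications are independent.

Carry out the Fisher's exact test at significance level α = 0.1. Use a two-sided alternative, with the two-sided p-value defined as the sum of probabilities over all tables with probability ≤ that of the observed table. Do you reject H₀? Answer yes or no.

reject H₀: no

Margins: r₁=12, r₂=22, c₁=22, c₂=12, n=34
p_obs = C(12,10)·C(22,12)/C(34,22); sum pmf over tables with pmf ≤ p_obs
p-value (two-sided) = 0.13973
At α=0.1: p ≥ α → fail to reject H₀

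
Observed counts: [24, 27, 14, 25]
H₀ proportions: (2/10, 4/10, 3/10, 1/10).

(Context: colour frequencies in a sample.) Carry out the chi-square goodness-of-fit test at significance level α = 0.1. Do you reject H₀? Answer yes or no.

n = 90; E_i = n·p_i = [18.00, 36.00, 27.00, 9.00]
χ² = (24−18.00)²/18.00 + (27−36.00)²/36.00 + (14−27.00)²/27.00 + (25−9.00)²/9.00 = 38.9537
df = 3
p-value (upper-tail) = 0.00000
At α=0.1: p < α → reject H₀

reject H₀: yes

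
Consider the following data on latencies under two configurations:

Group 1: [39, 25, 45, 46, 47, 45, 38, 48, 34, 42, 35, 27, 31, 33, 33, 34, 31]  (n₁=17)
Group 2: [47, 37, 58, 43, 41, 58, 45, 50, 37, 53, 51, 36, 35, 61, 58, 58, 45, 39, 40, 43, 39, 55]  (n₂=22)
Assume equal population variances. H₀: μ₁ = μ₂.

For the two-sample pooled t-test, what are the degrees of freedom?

df = n₁ + n₂ − 2 = 17 + 22 − 2 = 37

degrees of freedom = 37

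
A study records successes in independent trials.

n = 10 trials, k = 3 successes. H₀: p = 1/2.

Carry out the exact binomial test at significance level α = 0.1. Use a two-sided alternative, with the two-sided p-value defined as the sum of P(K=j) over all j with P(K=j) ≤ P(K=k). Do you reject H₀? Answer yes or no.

Exact binomial: n=10, k=3, p₀=1/2=0.5000
P(X=j) = C(n,j)·p₀^j·(1−p₀)^(n−j); p = Σ P(X=j) over j with P(X=j) ≤ P(X=3)
p-value (two-sided) = 0.34375
At α=0.1: p ≥ α → fail to reject H₀

reject H₀: no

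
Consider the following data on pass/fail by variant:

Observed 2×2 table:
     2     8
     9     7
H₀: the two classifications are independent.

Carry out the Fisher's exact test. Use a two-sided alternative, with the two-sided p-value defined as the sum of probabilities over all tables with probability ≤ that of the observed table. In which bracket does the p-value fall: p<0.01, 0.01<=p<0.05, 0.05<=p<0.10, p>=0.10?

p-value bracket: p>=0.10

Margins: r₁=10, r₂=16, c₁=11, c₂=15, n=26
p_obs = C(10,2)·C(16,9)/C(26,11); sum pmf over tables with pmf ≤ p_obs
p-value (two-sided) = 0.10925
→ bracket: p>=0.10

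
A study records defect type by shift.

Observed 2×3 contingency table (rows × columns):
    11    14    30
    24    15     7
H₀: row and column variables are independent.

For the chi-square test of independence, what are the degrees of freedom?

degrees of freedom = 2

df = (r−1)(c−1) = (2−1)·(3−1) = 2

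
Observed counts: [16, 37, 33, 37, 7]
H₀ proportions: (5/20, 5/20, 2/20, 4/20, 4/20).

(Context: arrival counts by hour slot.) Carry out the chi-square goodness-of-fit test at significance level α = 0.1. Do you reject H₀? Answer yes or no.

reject H₀: yes

n = 130; E_i = n·p_i = [32.50, 32.50, 13.00, 26.00, 26.00]
χ² = (16−32.50)²/32.50 + (37−32.50)²/32.50 + (33−13.00)²/13.00 + (37−26.00)²/26.00 + (7−26.00)²/26.00 = 58.3077
df = 4
p-value (upper-tail) = 0.00000
At α=0.1: p < α → reject H₀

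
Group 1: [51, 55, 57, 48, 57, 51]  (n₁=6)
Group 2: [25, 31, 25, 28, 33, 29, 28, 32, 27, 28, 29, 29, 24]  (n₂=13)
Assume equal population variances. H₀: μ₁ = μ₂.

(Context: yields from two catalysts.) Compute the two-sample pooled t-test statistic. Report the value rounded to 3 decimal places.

test statistic = 16.648

x̄₁=53.167, s₁=3.710, n₁=6
x̄₂=28.308, s₂=2.689, n₂=13
s_p² = [5·3.710² + 12·2.689²]/17 = 9.1531
SE = √(s_p²·(1/6+1/13)) = 1.4932
t = (53.167−28.308)/1.4932 = 16.6483
df = 17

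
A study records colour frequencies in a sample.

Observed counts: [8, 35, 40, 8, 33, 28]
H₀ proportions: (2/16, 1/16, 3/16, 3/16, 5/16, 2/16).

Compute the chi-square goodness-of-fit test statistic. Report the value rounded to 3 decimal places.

test statistic = 102.891

n = 152; E_i = n·p_i = [19.00, 9.50, 28.50, 28.50, 47.50, 19.00]
χ² = (8−19.00)²/19.00 + (35−9.50)²/9.50 + (40−28.50)²/28.50 + (8−28.50)²/28.50 + (33−47.50)²/47.50 + (28−19.00)²/19.00 = 102.8912
df = 5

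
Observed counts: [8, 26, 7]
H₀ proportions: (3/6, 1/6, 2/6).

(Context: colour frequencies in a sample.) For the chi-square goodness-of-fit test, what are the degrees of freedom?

df = k − 1 = 3 − 1 = 2

degrees of freedom = 2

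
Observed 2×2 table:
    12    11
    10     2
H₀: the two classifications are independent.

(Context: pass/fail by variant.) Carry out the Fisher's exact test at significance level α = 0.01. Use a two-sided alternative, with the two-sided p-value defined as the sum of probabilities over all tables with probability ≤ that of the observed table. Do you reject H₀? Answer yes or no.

Margins: r₁=23, r₂=12, c₁=22, c₂=13, n=35
p_obs = C(23,12)·C(12,10)/C(35,22); sum pmf over tables with pmf ≤ p_obs
p-value (two-sided) = 0.13905
At α=0.01: p ≥ α → fail to reject H₀

reject H₀: no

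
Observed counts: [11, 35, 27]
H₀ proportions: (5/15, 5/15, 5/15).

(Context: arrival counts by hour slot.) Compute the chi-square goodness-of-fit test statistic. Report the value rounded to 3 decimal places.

test statistic = 12.274

n = 73; E_i = n·p_i = [24.33, 24.33, 24.33]
χ² = (11−24.33)²/24.33 + (35−24.33)²/24.33 + (27−24.33)²/24.33 = 12.2740
df = 2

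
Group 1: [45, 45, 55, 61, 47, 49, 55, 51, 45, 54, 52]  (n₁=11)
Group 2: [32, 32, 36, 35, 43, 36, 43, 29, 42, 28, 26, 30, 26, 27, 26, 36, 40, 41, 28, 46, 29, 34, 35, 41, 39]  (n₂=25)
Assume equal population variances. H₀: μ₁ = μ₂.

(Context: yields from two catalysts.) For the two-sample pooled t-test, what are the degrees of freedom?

df = n₁ + n₂ − 2 = 11 + 25 − 2 = 34

degrees of freedom = 34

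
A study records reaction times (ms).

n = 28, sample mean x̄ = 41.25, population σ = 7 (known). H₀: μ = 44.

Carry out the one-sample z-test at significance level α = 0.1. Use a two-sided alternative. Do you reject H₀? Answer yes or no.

reject H₀: yes

SE = σ/√n = 7/√28 = 1.3229
z = (x̄−μ₀)/SE = (41.25−44)/1.3229 = -2.0788
p-value (two-sided) = 0.03764
At α=0.1: p < α → reject H₀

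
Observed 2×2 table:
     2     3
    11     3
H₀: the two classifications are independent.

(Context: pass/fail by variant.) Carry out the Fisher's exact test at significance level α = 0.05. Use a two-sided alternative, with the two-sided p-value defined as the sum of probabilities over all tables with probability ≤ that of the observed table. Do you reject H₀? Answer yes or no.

reject H₀: no

Margins: r₁=5, r₂=14, c₁=13, c₂=6, n=19
p_obs = C(5,2)·C(14,11)/C(19,13); sum pmf over tables with pmf ≤ p_obs
p-value (two-sided) = 0.26213
At α=0.05: p ≥ α → fail to reject H₀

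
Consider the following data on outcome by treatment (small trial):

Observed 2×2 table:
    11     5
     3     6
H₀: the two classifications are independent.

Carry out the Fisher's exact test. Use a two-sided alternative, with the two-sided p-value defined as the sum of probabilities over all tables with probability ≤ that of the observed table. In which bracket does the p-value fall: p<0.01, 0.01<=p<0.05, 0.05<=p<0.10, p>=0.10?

p-value bracket: p>=0.10

Margins: r₁=16, r₂=9, c₁=14, c₂=11, n=25
p_obs = C(16,11)·C(9,3)/C(25,14); sum pmf over tables with pmf ≤ p_obs
p-value (two-sided) = 0.11532
→ bracket: p>=0.10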